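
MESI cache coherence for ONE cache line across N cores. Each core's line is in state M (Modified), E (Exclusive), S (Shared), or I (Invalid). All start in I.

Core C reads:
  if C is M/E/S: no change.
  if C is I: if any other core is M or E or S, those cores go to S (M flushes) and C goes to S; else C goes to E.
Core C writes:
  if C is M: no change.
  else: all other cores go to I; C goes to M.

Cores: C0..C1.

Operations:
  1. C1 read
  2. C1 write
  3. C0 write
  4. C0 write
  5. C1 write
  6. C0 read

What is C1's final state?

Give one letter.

Op 1: C1 read [C1 read from I: no other sharers -> C1=E (exclusive)] -> [I,E]
Op 2: C1 write [C1 write: invalidate none -> C1=M] -> [I,M]
Op 3: C0 write [C0 write: invalidate ['C1=M'] -> C0=M] -> [M,I]
Op 4: C0 write [C0 write: already M (modified), no change] -> [M,I]
Op 5: C1 write [C1 write: invalidate ['C0=M'] -> C1=M] -> [I,M]
Op 6: C0 read [C0 read from I: others=['C1=M'] -> C0=S, others downsized to S] -> [S,S]

Answer: S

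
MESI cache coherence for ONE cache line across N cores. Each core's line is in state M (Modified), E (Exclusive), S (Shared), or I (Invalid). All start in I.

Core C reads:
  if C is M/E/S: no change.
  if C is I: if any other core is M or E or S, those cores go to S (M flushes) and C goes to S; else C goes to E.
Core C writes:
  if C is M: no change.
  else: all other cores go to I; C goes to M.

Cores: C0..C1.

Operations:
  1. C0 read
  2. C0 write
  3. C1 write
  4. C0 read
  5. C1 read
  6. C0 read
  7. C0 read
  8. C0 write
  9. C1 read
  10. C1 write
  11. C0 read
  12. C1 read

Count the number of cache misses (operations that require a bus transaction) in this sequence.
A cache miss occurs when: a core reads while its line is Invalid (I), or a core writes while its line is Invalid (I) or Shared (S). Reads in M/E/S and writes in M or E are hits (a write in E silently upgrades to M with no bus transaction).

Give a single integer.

Op 1: C0 read [C0 read from I: no other sharers -> C0=E (exclusive)] -> [E,I] [MISS #1: read from I]
Op 2: C0 write [C0 write: invalidate none -> C0=M] -> [M,I] [hit: write from E is a silent E->M upgrade, no bus transaction]
Op 3: C1 write [C1 write: invalidate ['C0=M'] -> C1=M] -> [I,M] [MISS #2: write from I]
Op 4: C0 read [C0 read from I: others=['C1=M'] -> C0=S, others downsized to S] -> [S,S] [MISS #3: read from I]
Op 5: C1 read [C1 read: already in S, no change] -> [S,S] [hit: read from S]
Op 6: C0 read [C0 read: already in S, no change] -> [S,S] [hit: read from S]
Op 7: C0 read [C0 read: already in S, no change] -> [S,S] [hit: read from S]
Op 8: C0 write [C0 write: invalidate ['C1=S'] -> C0=M] -> [M,I] [MISS #4: write from S]
Op 9: C1 read [C1 read from I: others=['C0=M'] -> C1=S, others downsized to S] -> [S,S] [MISS #5: read from I]
Op 10: C1 write [C1 write: invalidate ['C0=S'] -> C1=M] -> [I,M] [MISS #6: write from S]
Op 11: C0 read [C0 read from I: others=['C1=M'] -> C0=S, others downsized to S] -> [S,S] [MISS #7: read from I]
Op 12: C1 read [C1 read: already in S, no change] -> [S,S] [hit: read from S]

Answer: 7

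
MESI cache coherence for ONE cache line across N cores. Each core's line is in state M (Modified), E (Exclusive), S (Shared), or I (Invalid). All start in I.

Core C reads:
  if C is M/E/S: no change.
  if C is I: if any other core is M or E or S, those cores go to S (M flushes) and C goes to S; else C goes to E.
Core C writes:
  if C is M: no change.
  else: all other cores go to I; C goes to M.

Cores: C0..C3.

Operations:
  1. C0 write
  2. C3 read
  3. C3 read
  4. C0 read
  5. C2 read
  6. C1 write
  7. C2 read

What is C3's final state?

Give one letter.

Answer: I

Derivation:
Op 1: C0 write [C0 write: invalidate none -> C0=M] -> [M,I,I,I]
Op 2: C3 read [C3 read from I: others=['C0=M'] -> C3=S, others downsized to S] -> [S,I,I,S]
Op 3: C3 read [C3 read: already in S, no change] -> [S,I,I,S]
Op 4: C0 read [C0 read: already in S, no change] -> [S,I,I,S]
Op 5: C2 read [C2 read from I: others=['C0=S', 'C3=S'] -> C2=S, others downsized to S] -> [S,I,S,S]
Op 6: C1 write [C1 write: invalidate ['C0=S', 'C2=S', 'C3=S'] -> C1=M] -> [I,M,I,I]
Op 7: C2 read [C2 read from I: others=['C1=M'] -> C2=S, others downsized to S] -> [I,S,S,I]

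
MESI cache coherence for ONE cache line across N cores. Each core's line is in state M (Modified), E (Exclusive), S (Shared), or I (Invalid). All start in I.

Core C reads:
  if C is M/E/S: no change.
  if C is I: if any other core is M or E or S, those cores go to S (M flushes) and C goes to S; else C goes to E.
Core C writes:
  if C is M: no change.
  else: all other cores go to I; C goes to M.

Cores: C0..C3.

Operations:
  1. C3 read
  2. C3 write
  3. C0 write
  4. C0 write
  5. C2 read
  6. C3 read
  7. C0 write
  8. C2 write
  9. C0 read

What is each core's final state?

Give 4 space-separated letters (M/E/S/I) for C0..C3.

Op 1: C3 read [C3 read from I: no other sharers -> C3=E (exclusive)] -> [I,I,I,E]
Op 2: C3 write [C3 write: invalidate none -> C3=M] -> [I,I,I,M]
Op 3: C0 write [C0 write: invalidate ['C3=M'] -> C0=M] -> [M,I,I,I]
Op 4: C0 write [C0 write: already M (modified), no change] -> [M,I,I,I]
Op 5: C2 read [C2 read from I: others=['C0=M'] -> C2=S, others downsized to S] -> [S,I,S,I]
Op 6: C3 read [C3 read from I: others=['C0=S', 'C2=S'] -> C3=S, others downsized to S] -> [S,I,S,S]
Op 7: C0 write [C0 write: invalidate ['C2=S', 'C3=S'] -> C0=M] -> [M,I,I,I]
Op 8: C2 write [C2 write: invalidate ['C0=M'] -> C2=M] -> [I,I,M,I]
Op 9: C0 read [C0 read from I: others=['C2=M'] -> C0=S, others downsized to S] -> [S,I,S,I]

Answer: S I S I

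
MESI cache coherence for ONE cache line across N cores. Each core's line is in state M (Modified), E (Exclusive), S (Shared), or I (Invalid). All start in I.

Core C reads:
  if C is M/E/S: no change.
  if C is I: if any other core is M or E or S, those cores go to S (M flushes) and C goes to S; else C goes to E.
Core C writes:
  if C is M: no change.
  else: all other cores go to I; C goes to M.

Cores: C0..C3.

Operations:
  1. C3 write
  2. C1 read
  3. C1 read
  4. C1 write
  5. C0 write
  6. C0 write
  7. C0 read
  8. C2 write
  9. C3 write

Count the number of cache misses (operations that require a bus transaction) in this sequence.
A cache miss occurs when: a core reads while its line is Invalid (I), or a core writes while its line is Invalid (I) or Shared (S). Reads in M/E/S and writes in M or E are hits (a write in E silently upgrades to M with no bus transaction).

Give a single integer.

Answer: 6

Derivation:
Op 1: C3 write [C3 write: invalidate none -> C3=M] -> [I,I,I,M] [MISS #1: write from I]
Op 2: C1 read [C1 read from I: others=['C3=M'] -> C1=S, others downsized to S] -> [I,S,I,S] [MISS #2: read from I]
Op 3: C1 read [C1 read: already in S, no change] -> [I,S,I,S] [hit: read from S]
Op 4: C1 write [C1 write: invalidate ['C3=S'] -> C1=M] -> [I,M,I,I] [MISS #3: write from S]
Op 5: C0 write [C0 write: invalidate ['C1=M'] -> C0=M] -> [M,I,I,I] [MISS #4: write from I]
Op 6: C0 write [C0 write: already M (modified), no change] -> [M,I,I,I] [hit: write from M]
Op 7: C0 read [C0 read: already in M, no change] -> [M,I,I,I] [hit: read from M]
Op 8: C2 write [C2 write: invalidate ['C0=M'] -> C2=M] -> [I,I,M,I] [MISS #5: write from I]
Op 9: C3 write [C3 write: invalidate ['C2=M'] -> C3=M] -> [I,I,I,M] [MISS #6: write from I]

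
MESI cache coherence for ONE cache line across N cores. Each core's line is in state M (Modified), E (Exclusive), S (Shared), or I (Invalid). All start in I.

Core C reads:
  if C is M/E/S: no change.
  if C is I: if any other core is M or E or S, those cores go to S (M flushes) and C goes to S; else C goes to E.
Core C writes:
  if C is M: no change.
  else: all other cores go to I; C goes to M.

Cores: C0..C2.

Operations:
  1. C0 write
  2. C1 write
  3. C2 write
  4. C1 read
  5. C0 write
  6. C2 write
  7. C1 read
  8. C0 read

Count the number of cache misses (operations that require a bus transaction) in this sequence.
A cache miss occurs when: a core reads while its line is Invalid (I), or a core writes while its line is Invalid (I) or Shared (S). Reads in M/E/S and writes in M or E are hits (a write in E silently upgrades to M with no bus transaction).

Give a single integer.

Op 1: C0 write [C0 write: invalidate none -> C0=M] -> [M,I,I] [MISS #1: write from I]
Op 2: C1 write [C1 write: invalidate ['C0=M'] -> C1=M] -> [I,M,I] [MISS #2: write from I]
Op 3: C2 write [C2 write: invalidate ['C1=M'] -> C2=M] -> [I,I,M] [MISS #3: write from I]
Op 4: C1 read [C1 read from I: others=['C2=M'] -> C1=S, others downsized to S] -> [I,S,S] [MISS #4: read from I]
Op 5: C0 write [C0 write: invalidate ['C1=S', 'C2=S'] -> C0=M] -> [M,I,I] [MISS #5: write from I]
Op 6: C2 write [C2 write: invalidate ['C0=M'] -> C2=M] -> [I,I,M] [MISS #6: write from I]
Op 7: C1 read [C1 read from I: others=['C2=M'] -> C1=S, others downsized to S] -> [I,S,S] [MISS #7: read from I]
Op 8: C0 read [C0 read from I: others=['C1=S', 'C2=S'] -> C0=S, others downsized to S] -> [S,S,S] [MISS #8: read from I]

Answer: 8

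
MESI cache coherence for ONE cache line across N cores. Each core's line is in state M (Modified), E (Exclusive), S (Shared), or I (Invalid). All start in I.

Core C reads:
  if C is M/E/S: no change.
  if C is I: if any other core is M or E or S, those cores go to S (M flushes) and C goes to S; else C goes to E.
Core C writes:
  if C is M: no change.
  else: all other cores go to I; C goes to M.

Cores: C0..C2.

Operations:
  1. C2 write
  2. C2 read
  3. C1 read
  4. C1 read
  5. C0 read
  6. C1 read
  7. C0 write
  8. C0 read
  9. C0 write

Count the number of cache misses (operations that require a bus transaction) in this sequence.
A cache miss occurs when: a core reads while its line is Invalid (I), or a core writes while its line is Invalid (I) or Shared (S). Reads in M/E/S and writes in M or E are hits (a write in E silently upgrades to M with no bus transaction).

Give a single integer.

Op 1: C2 write [C2 write: invalidate none -> C2=M] -> [I,I,M] [MISS #1: write from I]
Op 2: C2 read [C2 read: already in M, no change] -> [I,I,M] [hit: read from M]
Op 3: C1 read [C1 read from I: others=['C2=M'] -> C1=S, others downsized to S] -> [I,S,S] [MISS #2: read from I]
Op 4: C1 read [C1 read: already in S, no change] -> [I,S,S] [hit: read from S]
Op 5: C0 read [C0 read from I: others=['C1=S', 'C2=S'] -> C0=S, others downsized to S] -> [S,S,S] [MISS #3: read from I]
Op 6: C1 read [C1 read: already in S, no change] -> [S,S,S] [hit: read from S]
Op 7: C0 write [C0 write: invalidate ['C1=S', 'C2=S'] -> C0=M] -> [M,I,I] [MISS #4: write from S]
Op 8: C0 read [C0 read: already in M, no change] -> [M,I,I] [hit: read from M]
Op 9: C0 write [C0 write: already M (modified), no change] -> [M,I,I] [hit: write from M]

Answer: 4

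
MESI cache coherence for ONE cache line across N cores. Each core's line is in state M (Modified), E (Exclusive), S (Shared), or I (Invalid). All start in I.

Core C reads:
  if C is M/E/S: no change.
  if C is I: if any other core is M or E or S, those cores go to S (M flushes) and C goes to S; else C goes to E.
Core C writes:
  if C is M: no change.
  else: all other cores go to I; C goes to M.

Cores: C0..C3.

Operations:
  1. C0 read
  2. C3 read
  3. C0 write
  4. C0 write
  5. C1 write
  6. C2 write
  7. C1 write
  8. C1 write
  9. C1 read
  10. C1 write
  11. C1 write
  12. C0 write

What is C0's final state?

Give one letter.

Answer: M

Derivation:
Op 1: C0 read [C0 read from I: no other sharers -> C0=E (exclusive)] -> [E,I,I,I]
Op 2: C3 read [C3 read from I: others=['C0=E'] -> C3=S, others downsized to S] -> [S,I,I,S]
Op 3: C0 write [C0 write: invalidate ['C3=S'] -> C0=M] -> [M,I,I,I]
Op 4: C0 write [C0 write: already M (modified), no change] -> [M,I,I,I]
Op 5: C1 write [C1 write: invalidate ['C0=M'] -> C1=M] -> [I,M,I,I]
Op 6: C2 write [C2 write: invalidate ['C1=M'] -> C2=M] -> [I,I,M,I]
Op 7: C1 write [C1 write: invalidate ['C2=M'] -> C1=M] -> [I,M,I,I]
Op 8: C1 write [C1 write: already M (modified), no change] -> [I,M,I,I]
Op 9: C1 read [C1 read: already in M, no change] -> [I,M,I,I]
Op 10: C1 write [C1 write: already M (modified), no change] -> [I,M,I,I]
Op 11: C1 write [C1 write: already M (modified), no change] -> [I,M,I,I]
Op 12: C0 write [C0 write: invalidate ['C1=M'] -> C0=M] -> [M,I,I,I]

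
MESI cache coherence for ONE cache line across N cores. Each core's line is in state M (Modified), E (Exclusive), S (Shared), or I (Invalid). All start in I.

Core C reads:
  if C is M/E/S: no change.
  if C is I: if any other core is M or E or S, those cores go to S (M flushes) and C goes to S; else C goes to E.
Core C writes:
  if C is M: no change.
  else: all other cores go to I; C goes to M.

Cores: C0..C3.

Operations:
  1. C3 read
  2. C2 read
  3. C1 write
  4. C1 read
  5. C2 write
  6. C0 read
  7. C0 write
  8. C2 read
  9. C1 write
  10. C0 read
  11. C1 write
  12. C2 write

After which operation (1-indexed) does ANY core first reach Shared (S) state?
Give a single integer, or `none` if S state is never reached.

Op 1: C3 read [C3 read from I: no other sharers -> C3=E (exclusive)] -> [I,I,I,E]
Op 2: C2 read [C2 read from I: others=['C3=E'] -> C2=S, others downsized to S] -> [I,I,S,S]
  -> First S state at op 2; remaining ops need not be traced.

Answer: 2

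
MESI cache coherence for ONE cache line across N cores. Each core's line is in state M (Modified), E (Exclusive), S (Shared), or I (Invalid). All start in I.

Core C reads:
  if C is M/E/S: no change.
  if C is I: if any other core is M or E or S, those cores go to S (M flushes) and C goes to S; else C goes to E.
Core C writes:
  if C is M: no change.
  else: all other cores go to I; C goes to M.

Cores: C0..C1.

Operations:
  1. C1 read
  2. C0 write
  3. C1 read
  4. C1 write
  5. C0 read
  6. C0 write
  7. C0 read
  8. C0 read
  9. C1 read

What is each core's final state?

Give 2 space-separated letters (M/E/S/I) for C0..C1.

Answer: S S

Derivation:
Op 1: C1 read [C1 read from I: no other sharers -> C1=E (exclusive)] -> [I,E]
Op 2: C0 write [C0 write: invalidate ['C1=E'] -> C0=M] -> [M,I]
Op 3: C1 read [C1 read from I: others=['C0=M'] -> C1=S, others downsized to S] -> [S,S]
Op 4: C1 write [C1 write: invalidate ['C0=S'] -> C1=M] -> [I,M]
Op 5: C0 read [C0 read from I: others=['C1=M'] -> C0=S, others downsized to S] -> [S,S]
Op 6: C0 write [C0 write: invalidate ['C1=S'] -> C0=M] -> [M,I]
Op 7: C0 read [C0 read: already in M, no change] -> [M,I]
Op 8: C0 read [C0 read: already in M, no change] -> [M,I]
Op 9: C1 read [C1 read from I: others=['C0=M'] -> C1=S, others downsized to S] -> [S,S]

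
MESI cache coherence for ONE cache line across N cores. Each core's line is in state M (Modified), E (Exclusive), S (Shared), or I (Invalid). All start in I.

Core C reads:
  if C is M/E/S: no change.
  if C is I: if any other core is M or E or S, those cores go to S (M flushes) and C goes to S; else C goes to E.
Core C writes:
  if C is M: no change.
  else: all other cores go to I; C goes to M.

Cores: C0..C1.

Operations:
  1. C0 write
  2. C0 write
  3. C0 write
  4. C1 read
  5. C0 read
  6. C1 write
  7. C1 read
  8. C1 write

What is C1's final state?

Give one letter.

Answer: M

Derivation:
Op 1: C0 write [C0 write: invalidate none -> C0=M] -> [M,I]
Op 2: C0 write [C0 write: already M (modified), no change] -> [M,I]
Op 3: C0 write [C0 write: already M (modified), no change] -> [M,I]
Op 4: C1 read [C1 read from I: others=['C0=M'] -> C1=S, others downsized to S] -> [S,S]
Op 5: C0 read [C0 read: already in S, no change] -> [S,S]
Op 6: C1 write [C1 write: invalidate ['C0=S'] -> C1=M] -> [I,M]
Op 7: C1 read [C1 read: already in M, no change] -> [I,M]
Op 8: C1 write [C1 write: already M (modified), no change] -> [I,M]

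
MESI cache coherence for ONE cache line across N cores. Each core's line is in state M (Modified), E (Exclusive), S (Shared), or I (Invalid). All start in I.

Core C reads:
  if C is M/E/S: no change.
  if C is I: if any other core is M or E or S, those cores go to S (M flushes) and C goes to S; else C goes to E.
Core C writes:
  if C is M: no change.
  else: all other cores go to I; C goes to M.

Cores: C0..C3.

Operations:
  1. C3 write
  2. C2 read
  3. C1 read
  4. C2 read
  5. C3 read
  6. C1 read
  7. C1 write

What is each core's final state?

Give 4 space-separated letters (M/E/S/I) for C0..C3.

Op 1: C3 write [C3 write: invalidate none -> C3=M] -> [I,I,I,M]
Op 2: C2 read [C2 read from I: others=['C3=M'] -> C2=S, others downsized to S] -> [I,I,S,S]
Op 3: C1 read [C1 read from I: others=['C2=S', 'C3=S'] -> C1=S, others downsized to S] -> [I,S,S,S]
Op 4: C2 read [C2 read: already in S, no change] -> [I,S,S,S]
Op 5: C3 read [C3 read: already in S, no change] -> [I,S,S,S]
Op 6: C1 read [C1 read: already in S, no change] -> [I,S,S,S]
Op 7: C1 write [C1 write: invalidate ['C2=S', 'C3=S'] -> C1=M] -> [I,M,I,I]

Answer: I M I I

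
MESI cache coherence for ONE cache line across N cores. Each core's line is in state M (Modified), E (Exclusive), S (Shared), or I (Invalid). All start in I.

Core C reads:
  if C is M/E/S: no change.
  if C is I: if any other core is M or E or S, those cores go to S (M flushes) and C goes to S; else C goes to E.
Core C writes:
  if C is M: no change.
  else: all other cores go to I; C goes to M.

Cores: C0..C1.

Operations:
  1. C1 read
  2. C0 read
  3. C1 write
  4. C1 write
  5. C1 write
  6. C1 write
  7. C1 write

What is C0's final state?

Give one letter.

Answer: I

Derivation:
Op 1: C1 read [C1 read from I: no other sharers -> C1=E (exclusive)] -> [I,E]
Op 2: C0 read [C0 read from I: others=['C1=E'] -> C0=S, others downsized to S] -> [S,S]
Op 3: C1 write [C1 write: invalidate ['C0=S'] -> C1=M] -> [I,M]
Op 4: C1 write [C1 write: already M (modified), no change] -> [I,M]
Op 5: C1 write [C1 write: already M (modified), no change] -> [I,M]
Op 6: C1 write [C1 write: already M (modified), no change] -> [I,M]
Op 7: C1 write [C1 write: already M (modified), no change] -> [I,M]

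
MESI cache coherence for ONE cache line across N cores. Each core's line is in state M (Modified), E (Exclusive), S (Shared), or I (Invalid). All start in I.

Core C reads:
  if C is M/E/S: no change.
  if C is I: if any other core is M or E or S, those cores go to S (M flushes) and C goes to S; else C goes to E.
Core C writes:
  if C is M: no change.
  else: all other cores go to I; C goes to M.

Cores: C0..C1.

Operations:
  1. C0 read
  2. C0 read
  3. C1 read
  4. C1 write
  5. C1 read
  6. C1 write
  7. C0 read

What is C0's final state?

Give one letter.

Answer: S

Derivation:
Op 1: C0 read [C0 read from I: no other sharers -> C0=E (exclusive)] -> [E,I]
Op 2: C0 read [C0 read: already in E, no change] -> [E,I]
Op 3: C1 read [C1 read from I: others=['C0=E'] -> C1=S, others downsized to S] -> [S,S]
Op 4: C1 write [C1 write: invalidate ['C0=S'] -> C1=M] -> [I,M]
Op 5: C1 read [C1 read: already in M, no change] -> [I,M]
Op 6: C1 write [C1 write: already M (modified), no change] -> [I,M]
Op 7: C0 read [C0 read from I: others=['C1=M'] -> C0=S, others downsized to S] -> [S,S]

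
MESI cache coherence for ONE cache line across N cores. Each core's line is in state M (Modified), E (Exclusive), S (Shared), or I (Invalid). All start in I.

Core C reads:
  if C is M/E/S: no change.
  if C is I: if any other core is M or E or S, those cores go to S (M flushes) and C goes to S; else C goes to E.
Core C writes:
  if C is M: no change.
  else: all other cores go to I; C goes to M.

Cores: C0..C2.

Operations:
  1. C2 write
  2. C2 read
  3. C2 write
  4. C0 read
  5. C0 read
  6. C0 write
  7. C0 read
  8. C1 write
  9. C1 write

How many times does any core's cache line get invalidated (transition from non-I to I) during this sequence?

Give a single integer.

Answer: 2

Derivation:
Op 1: C2 write [C2 write: invalidate none -> C2=M] -> [I,I,M] (invalidations this op: 0; running total: 0)
Op 2: C2 read [C2 read: already in M, no change] -> [I,I,M] (invalidations this op: 0; running total: 0)
Op 3: C2 write [C2 write: already M (modified), no change] -> [I,I,M] (invalidations this op: 0; running total: 0)
Op 4: C0 read [C0 read from I: others=['C2=M'] -> C0=S, others downsized to S] -> [S,I,S] (invalidations this op: 0; running total: 0)
Op 5: C0 read [C0 read: already in S, no change] -> [S,I,S] (invalidations this op: 0; running total: 0)
Op 6: C0 write [C0 write: invalidate ['C2=S'] -> C0=M] -> [M,I,I] (invalidations this op: 1; running total: 1)
Op 7: C0 read [C0 read: already in M, no change] -> [M,I,I] (invalidations this op: 0; running total: 1)
Op 8: C1 write [C1 write: invalidate ['C0=M'] -> C1=M] -> [I,M,I] (invalidations this op: 1; running total: 2)
Op 9: C1 write [C1 write: already M (modified), no change] -> [I,M,I] (invalidations this op: 0; running total: 2)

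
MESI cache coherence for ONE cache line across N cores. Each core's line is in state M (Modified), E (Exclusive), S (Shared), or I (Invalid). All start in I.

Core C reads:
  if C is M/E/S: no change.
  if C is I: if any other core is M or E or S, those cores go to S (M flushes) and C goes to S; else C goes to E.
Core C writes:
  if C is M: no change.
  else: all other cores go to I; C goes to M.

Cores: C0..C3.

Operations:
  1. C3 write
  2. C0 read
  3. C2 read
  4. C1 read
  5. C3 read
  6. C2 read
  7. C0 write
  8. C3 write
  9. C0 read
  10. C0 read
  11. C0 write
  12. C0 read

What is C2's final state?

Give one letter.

Answer: I

Derivation:
Op 1: C3 write [C3 write: invalidate none -> C3=M] -> [I,I,I,M]
Op 2: C0 read [C0 read from I: others=['C3=M'] -> C0=S, others downsized to S] -> [S,I,I,S]
Op 3: C2 read [C2 read from I: others=['C0=S', 'C3=S'] -> C2=S, others downsized to S] -> [S,I,S,S]
Op 4: C1 read [C1 read from I: others=['C0=S', 'C2=S', 'C3=S'] -> C1=S, others downsized to S] -> [S,S,S,S]
Op 5: C3 read [C3 read: already in S, no change] -> [S,S,S,S]
Op 6: C2 read [C2 read: already in S, no change] -> [S,S,S,S]
Op 7: C0 write [C0 write: invalidate ['C1=S', 'C2=S', 'C3=S'] -> C0=M] -> [M,I,I,I]
Op 8: C3 write [C3 write: invalidate ['C0=M'] -> C3=M] -> [I,I,I,M]
Op 9: C0 read [C0 read from I: others=['C3=M'] -> C0=S, others downsized to S] -> [S,I,I,S]
Op 10: C0 read [C0 read: already in S, no change] -> [S,I,I,S]
Op 11: C0 write [C0 write: invalidate ['C3=S'] -> C0=M] -> [M,I,I,I]
Op 12: C0 read [C0 read: already in M, no change] -> [M,I,I,I]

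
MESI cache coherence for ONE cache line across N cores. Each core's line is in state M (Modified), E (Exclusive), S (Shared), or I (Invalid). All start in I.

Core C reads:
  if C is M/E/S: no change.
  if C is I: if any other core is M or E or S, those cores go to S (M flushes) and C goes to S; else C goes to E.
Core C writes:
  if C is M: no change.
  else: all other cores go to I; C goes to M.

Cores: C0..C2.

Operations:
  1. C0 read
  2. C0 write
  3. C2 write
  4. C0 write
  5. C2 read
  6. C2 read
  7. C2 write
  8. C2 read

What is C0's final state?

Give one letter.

Answer: I

Derivation:
Op 1: C0 read [C0 read from I: no other sharers -> C0=E (exclusive)] -> [E,I,I]
Op 2: C0 write [C0 write: invalidate none -> C0=M] -> [M,I,I]
Op 3: C2 write [C2 write: invalidate ['C0=M'] -> C2=M] -> [I,I,M]
Op 4: C0 write [C0 write: invalidate ['C2=M'] -> C0=M] -> [M,I,I]
Op 5: C2 read [C2 read from I: others=['C0=M'] -> C2=S, others downsized to S] -> [S,I,S]
Op 6: C2 read [C2 read: already in S, no change] -> [S,I,S]
Op 7: C2 write [C2 write: invalidate ['C0=S'] -> C2=M] -> [I,I,M]
Op 8: C2 read [C2 read: already in M, no change] -> [I,I,M]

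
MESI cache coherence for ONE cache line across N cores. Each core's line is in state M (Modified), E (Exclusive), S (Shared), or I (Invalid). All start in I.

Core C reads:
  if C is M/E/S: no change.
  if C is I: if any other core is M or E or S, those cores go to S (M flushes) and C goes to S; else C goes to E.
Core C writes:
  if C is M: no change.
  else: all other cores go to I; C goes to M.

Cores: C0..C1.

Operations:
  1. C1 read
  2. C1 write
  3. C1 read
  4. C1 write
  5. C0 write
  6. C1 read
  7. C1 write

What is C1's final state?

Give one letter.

Answer: M

Derivation:
Op 1: C1 read [C1 read from I: no other sharers -> C1=E (exclusive)] -> [I,E]
Op 2: C1 write [C1 write: invalidate none -> C1=M] -> [I,M]
Op 3: C1 read [C1 read: already in M, no change] -> [I,M]
Op 4: C1 write [C1 write: already M (modified), no change] -> [I,M]
Op 5: C0 write [C0 write: invalidate ['C1=M'] -> C0=M] -> [M,I]
Op 6: C1 read [C1 read from I: others=['C0=M'] -> C1=S, others downsized to S] -> [S,S]
Op 7: C1 write [C1 write: invalidate ['C0=S'] -> C1=M] -> [I,M]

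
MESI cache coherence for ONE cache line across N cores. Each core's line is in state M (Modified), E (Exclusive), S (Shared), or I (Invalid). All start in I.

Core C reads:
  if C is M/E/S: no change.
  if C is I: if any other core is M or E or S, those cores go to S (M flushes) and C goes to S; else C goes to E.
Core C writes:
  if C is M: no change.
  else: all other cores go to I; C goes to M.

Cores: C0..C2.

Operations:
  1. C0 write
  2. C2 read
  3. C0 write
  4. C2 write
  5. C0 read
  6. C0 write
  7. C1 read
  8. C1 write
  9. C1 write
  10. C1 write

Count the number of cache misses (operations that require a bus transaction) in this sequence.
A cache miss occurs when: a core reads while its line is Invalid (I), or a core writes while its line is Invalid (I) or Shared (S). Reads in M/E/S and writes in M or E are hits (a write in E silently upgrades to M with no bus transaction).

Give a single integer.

Answer: 8

Derivation:
Op 1: C0 write [C0 write: invalidate none -> C0=M] -> [M,I,I] [MISS #1: write from I]
Op 2: C2 read [C2 read from I: others=['C0=M'] -> C2=S, others downsized to S] -> [S,I,S] [MISS #2: read from I]
Op 3: C0 write [C0 write: invalidate ['C2=S'] -> C0=M] -> [M,I,I] [MISS #3: write from S]
Op 4: C2 write [C2 write: invalidate ['C0=M'] -> C2=M] -> [I,I,M] [MISS #4: write from I]
Op 5: C0 read [C0 read from I: others=['C2=M'] -> C0=S, others downsized to S] -> [S,I,S] [MISS #5: read from I]
Op 6: C0 write [C0 write: invalidate ['C2=S'] -> C0=M] -> [M,I,I] [MISS #6: write from S]
Op 7: C1 read [C1 read from I: others=['C0=M'] -> C1=S, others downsized to S] -> [S,S,I] [MISS #7: read from I]
Op 8: C1 write [C1 write: invalidate ['C0=S'] -> C1=M] -> [I,M,I] [MISS #8: write from S]
Op 9: C1 write [C1 write: already M (modified), no change] -> [I,M,I] [hit: write from M]
Op 10: C1 write [C1 write: already M (modified), no change] -> [I,M,I] [hit: write from M]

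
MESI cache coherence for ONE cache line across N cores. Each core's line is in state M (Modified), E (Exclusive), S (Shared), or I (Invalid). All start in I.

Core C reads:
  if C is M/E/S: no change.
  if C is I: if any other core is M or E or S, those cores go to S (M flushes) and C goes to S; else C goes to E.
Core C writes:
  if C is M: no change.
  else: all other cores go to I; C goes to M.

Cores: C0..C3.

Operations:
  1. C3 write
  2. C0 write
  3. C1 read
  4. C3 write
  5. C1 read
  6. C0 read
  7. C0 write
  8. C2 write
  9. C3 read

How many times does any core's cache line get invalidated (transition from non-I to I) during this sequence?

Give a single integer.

Op 1: C3 write [C3 write: invalidate none -> C3=M] -> [I,I,I,M] (invalidations this op: 0; running total: 0)
Op 2: C0 write [C0 write: invalidate ['C3=M'] -> C0=M] -> [M,I,I,I] (invalidations this op: 1; running total: 1)
Op 3: C1 read [C1 read from I: others=['C0=M'] -> C1=S, others downsized to S] -> [S,S,I,I] (invalidations this op: 0; running total: 1)
Op 4: C3 write [C3 write: invalidate ['C0=S', 'C1=S'] -> C3=M] -> [I,I,I,M] (invalidations this op: 2; running total: 3)
Op 5: C1 read [C1 read from I: others=['C3=M'] -> C1=S, others downsized to S] -> [I,S,I,S] (invalidations this op: 0; running total: 3)
Op 6: C0 read [C0 read from I: others=['C1=S', 'C3=S'] -> C0=S, others downsized to S] -> [S,S,I,S] (invalidations this op: 0; running total: 3)
Op 7: C0 write [C0 write: invalidate ['C1=S', 'C3=S'] -> C0=M] -> [M,I,I,I] (invalidations this op: 2; running total: 5)
Op 8: C2 write [C2 write: invalidate ['C0=M'] -> C2=M] -> [I,I,M,I] (invalidations this op: 1; running total: 6)
Op 9: C3 read [C3 read from I: others=['C2=M'] -> C3=S, others downsized to S] -> [I,I,S,S] (invalidations this op: 0; running total: 6)

Answer: 6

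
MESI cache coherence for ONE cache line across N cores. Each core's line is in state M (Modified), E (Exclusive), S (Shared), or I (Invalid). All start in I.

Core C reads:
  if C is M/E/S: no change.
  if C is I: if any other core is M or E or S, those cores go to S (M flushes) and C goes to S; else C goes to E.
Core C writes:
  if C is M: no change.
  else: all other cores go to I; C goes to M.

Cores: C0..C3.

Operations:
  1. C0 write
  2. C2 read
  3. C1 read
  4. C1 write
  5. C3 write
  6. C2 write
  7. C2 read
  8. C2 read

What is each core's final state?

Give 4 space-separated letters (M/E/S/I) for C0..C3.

Op 1: C0 write [C0 write: invalidate none -> C0=M] -> [M,I,I,I]
Op 2: C2 read [C2 read from I: others=['C0=M'] -> C2=S, others downsized to S] -> [S,I,S,I]
Op 3: C1 read [C1 read from I: others=['C0=S', 'C2=S'] -> C1=S, others downsized to S] -> [S,S,S,I]
Op 4: C1 write [C1 write: invalidate ['C0=S', 'C2=S'] -> C1=M] -> [I,M,I,I]
Op 5: C3 write [C3 write: invalidate ['C1=M'] -> C3=M] -> [I,I,I,M]
Op 6: C2 write [C2 write: invalidate ['C3=M'] -> C2=M] -> [I,I,M,I]
Op 7: C2 read [C2 read: already in M, no change] -> [I,I,M,I]
Op 8: C2 read [C2 read: already in M, no change] -> [I,I,M,I]

Answer: I I M I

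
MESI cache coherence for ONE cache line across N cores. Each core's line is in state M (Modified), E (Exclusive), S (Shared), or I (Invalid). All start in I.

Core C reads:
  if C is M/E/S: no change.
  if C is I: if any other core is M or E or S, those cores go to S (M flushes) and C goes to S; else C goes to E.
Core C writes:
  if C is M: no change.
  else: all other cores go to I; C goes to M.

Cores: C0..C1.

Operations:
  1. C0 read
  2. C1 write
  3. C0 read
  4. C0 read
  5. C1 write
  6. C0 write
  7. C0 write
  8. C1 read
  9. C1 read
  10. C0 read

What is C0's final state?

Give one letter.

Op 1: C0 read [C0 read from I: no other sharers -> C0=E (exclusive)] -> [E,I]
Op 2: C1 write [C1 write: invalidate ['C0=E'] -> C1=M] -> [I,M]
Op 3: C0 read [C0 read from I: others=['C1=M'] -> C0=S, others downsized to S] -> [S,S]
Op 4: C0 read [C0 read: already in S, no change] -> [S,S]
Op 5: C1 write [C1 write: invalidate ['C0=S'] -> C1=M] -> [I,M]
Op 6: C0 write [C0 write: invalidate ['C1=M'] -> C0=M] -> [M,I]
Op 7: C0 write [C0 write: already M (modified), no change] -> [M,I]
Op 8: C1 read [C1 read from I: others=['C0=M'] -> C1=S, others downsized to S] -> [S,S]
Op 9: C1 read [C1 read: already in S, no change] -> [S,S]
Op 10: C0 read [C0 read: already in S, no change] -> [S,S]

Answer: S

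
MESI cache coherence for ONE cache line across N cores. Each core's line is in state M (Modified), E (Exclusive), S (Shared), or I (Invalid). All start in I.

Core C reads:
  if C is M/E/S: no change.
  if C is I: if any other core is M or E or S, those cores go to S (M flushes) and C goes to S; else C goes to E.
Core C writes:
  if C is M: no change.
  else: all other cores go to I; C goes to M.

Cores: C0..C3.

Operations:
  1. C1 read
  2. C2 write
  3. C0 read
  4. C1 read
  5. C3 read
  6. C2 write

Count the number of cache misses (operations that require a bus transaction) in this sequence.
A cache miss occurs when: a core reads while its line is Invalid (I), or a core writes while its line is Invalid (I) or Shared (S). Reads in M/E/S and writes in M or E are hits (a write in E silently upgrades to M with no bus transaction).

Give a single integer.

Answer: 6

Derivation:
Op 1: C1 read [C1 read from I: no other sharers -> C1=E (exclusive)] -> [I,E,I,I] [MISS #1: read from I]
Op 2: C2 write [C2 write: invalidate ['C1=E'] -> C2=M] -> [I,I,M,I] [MISS #2: write from I]
Op 3: C0 read [C0 read from I: others=['C2=M'] -> C0=S, others downsized to S] -> [S,I,S,I] [MISS #3: read from I]
Op 4: C1 read [C1 read from I: others=['C0=S', 'C2=S'] -> C1=S, others downsized to S] -> [S,S,S,I] [MISS #4: read from I]
Op 5: C3 read [C3 read from I: others=['C0=S', 'C1=S', 'C2=S'] -> C3=S, others downsized to S] -> [S,S,S,S] [MISS #5: read from I]
Op 6: C2 write [C2 write: invalidate ['C0=S', 'C1=S', 'C3=S'] -> C2=M] -> [I,I,M,I] [MISS #6: write from S]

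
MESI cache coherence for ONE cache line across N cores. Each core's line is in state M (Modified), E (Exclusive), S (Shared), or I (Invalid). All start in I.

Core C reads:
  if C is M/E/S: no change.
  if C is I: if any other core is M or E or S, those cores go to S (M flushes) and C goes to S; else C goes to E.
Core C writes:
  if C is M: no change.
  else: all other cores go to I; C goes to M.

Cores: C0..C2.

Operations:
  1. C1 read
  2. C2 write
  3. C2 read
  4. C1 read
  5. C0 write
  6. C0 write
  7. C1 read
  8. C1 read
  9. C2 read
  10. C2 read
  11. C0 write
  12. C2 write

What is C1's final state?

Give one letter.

Answer: I

Derivation:
Op 1: C1 read [C1 read from I: no other sharers -> C1=E (exclusive)] -> [I,E,I]
Op 2: C2 write [C2 write: invalidate ['C1=E'] -> C2=M] -> [I,I,M]
Op 3: C2 read [C2 read: already in M, no change] -> [I,I,M]
Op 4: C1 read [C1 read from I: others=['C2=M'] -> C1=S, others downsized to S] -> [I,S,S]
Op 5: C0 write [C0 write: invalidate ['C1=S', 'C2=S'] -> C0=M] -> [M,I,I]
Op 6: C0 write [C0 write: already M (modified), no change] -> [M,I,I]
Op 7: C1 read [C1 read from I: others=['C0=M'] -> C1=S, others downsized to S] -> [S,S,I]
Op 8: C1 read [C1 read: already in S, no change] -> [S,S,I]
Op 9: C2 read [C2 read from I: others=['C0=S', 'C1=S'] -> C2=S, others downsized to S] -> [S,S,S]
Op 10: C2 read [C2 read: already in S, no change] -> [S,S,S]
Op 11: C0 write [C0 write: invalidate ['C1=S', 'C2=S'] -> C0=M] -> [M,I,I]
Op 12: C2 write [C2 write: invalidate ['C0=M'] -> C2=M] -> [I,I,M]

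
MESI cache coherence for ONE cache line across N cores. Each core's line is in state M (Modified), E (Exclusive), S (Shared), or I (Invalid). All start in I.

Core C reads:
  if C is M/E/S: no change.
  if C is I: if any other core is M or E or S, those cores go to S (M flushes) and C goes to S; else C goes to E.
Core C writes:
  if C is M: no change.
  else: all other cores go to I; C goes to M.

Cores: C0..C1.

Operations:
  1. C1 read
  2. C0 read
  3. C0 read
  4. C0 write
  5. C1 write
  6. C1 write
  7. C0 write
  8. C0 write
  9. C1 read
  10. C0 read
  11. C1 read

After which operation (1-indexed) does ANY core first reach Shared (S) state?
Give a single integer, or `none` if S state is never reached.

Op 1: C1 read [C1 read from I: no other sharers -> C1=E (exclusive)] -> [I,E]
Op 2: C0 read [C0 read from I: others=['C1=E'] -> C0=S, others downsized to S] -> [S,S]
  -> First S state at op 2; remaining ops need not be traced.

Answer: 2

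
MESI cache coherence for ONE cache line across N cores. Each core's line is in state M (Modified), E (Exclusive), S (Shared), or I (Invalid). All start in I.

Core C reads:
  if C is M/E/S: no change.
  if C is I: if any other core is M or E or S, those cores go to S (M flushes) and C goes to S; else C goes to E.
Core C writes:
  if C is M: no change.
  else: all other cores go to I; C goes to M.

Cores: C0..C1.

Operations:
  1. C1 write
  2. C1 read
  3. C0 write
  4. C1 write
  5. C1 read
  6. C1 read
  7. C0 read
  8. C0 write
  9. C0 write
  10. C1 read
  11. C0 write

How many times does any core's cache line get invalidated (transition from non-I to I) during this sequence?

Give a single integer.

Answer: 4

Derivation:
Op 1: C1 write [C1 write: invalidate none -> C1=M] -> [I,M] (invalidations this op: 0; running total: 0)
Op 2: C1 read [C1 read: already in M, no change] -> [I,M] (invalidations this op: 0; running total: 0)
Op 3: C0 write [C0 write: invalidate ['C1=M'] -> C0=M] -> [M,I] (invalidations this op: 1; running total: 1)
Op 4: C1 write [C1 write: invalidate ['C0=M'] -> C1=M] -> [I,M] (invalidations this op: 1; running total: 2)
Op 5: C1 read [C1 read: already in M, no change] -> [I,M] (invalidations this op: 0; running total: 2)
Op 6: C1 read [C1 read: already in M, no change] -> [I,M] (invalidations this op: 0; running total: 2)
Op 7: C0 read [C0 read from I: others=['C1=M'] -> C0=S, others downsized to S] -> [S,S] (invalidations this op: 0; running total: 2)
Op 8: C0 write [C0 write: invalidate ['C1=S'] -> C0=M] -> [M,I] (invalidations this op: 1; running total: 3)
Op 9: C0 write [C0 write: already M (modified), no change] -> [M,I] (invalidations this op: 0; running total: 3)
Op 10: C1 read [C1 read from I: others=['C0=M'] -> C1=S, others downsized to S] -> [S,S] (invalidations this op: 0; running total: 3)
Op 11: C0 write [C0 write: invalidate ['C1=S'] -> C0=M] -> [M,I] (invalidations this op: 1; running total: 4)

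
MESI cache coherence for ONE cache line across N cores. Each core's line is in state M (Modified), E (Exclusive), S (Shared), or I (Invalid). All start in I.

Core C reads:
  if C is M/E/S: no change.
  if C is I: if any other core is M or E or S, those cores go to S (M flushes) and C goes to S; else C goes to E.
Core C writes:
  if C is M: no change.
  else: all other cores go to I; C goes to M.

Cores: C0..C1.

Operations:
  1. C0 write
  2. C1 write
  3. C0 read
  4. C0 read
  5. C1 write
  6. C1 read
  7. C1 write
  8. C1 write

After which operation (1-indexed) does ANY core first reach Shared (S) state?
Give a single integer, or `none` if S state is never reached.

Answer: 3

Derivation:
Op 1: C0 write [C0 write: invalidate none -> C0=M] -> [M,I]
Op 2: C1 write [C1 write: invalidate ['C0=M'] -> C1=M] -> [I,M]
Op 3: C0 read [C0 read from I: others=['C1=M'] -> C0=S, others downsized to S] -> [S,S]
  -> First S state at op 3; remaining ops need not be traced.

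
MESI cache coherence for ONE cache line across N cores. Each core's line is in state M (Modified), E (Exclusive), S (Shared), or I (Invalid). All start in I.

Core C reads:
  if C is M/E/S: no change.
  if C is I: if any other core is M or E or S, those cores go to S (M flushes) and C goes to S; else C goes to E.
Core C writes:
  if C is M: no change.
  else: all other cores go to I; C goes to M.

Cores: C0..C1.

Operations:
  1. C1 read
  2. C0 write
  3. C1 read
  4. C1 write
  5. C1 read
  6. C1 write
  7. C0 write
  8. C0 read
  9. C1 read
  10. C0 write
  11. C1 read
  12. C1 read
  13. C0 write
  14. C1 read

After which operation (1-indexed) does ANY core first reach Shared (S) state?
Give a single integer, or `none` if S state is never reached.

Answer: 3

Derivation:
Op 1: C1 read [C1 read from I: no other sharers -> C1=E (exclusive)] -> [I,E]
Op 2: C0 write [C0 write: invalidate ['C1=E'] -> C0=M] -> [M,I]
Op 3: C1 read [C1 read from I: others=['C0=M'] -> C1=S, others downsized to S] -> [S,S]
  -> First S state at op 3; remaining ops need not be traced.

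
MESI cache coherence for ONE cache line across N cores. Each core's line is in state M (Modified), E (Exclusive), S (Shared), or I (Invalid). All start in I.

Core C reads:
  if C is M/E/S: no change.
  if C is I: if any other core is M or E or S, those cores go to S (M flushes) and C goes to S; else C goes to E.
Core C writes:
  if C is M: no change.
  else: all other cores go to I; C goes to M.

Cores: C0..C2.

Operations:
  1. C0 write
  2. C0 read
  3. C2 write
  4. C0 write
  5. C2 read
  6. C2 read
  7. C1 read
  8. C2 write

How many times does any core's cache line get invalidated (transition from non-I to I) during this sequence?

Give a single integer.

Answer: 4

Derivation:
Op 1: C0 write [C0 write: invalidate none -> C0=M] -> [M,I,I] (invalidations this op: 0; running total: 0)
Op 2: C0 read [C0 read: already in M, no change] -> [M,I,I] (invalidations this op: 0; running total: 0)
Op 3: C2 write [C2 write: invalidate ['C0=M'] -> C2=M] -> [I,I,M] (invalidations this op: 1; running total: 1)
Op 4: C0 write [C0 write: invalidate ['C2=M'] -> C0=M] -> [M,I,I] (invalidations this op: 1; running total: 2)
Op 5: C2 read [C2 read from I: others=['C0=M'] -> C2=S, others downsized to S] -> [S,I,S] (invalidations this op: 0; running total: 2)
Op 6: C2 read [C2 read: already in S, no change] -> [S,I,S] (invalidations this op: 0; running total: 2)
Op 7: C1 read [C1 read from I: others=['C0=S', 'C2=S'] -> C1=S, others downsized to S] -> [S,S,S] (invalidations this op: 0; running total: 2)
Op 8: C2 write [C2 write: invalidate ['C0=S', 'C1=S'] -> C2=M] -> [I,I,M] (invalidations this op: 2; running total: 4)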